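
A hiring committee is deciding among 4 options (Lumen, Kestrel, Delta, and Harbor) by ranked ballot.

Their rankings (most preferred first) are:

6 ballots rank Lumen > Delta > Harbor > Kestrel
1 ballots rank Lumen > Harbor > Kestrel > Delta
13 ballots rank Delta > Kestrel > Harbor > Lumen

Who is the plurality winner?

Delta

First-place vote totals:
  Lumen: 7
  Kestrel: 0
  Delta: 13
  Harbor: 0
Delta has the most first-place votes.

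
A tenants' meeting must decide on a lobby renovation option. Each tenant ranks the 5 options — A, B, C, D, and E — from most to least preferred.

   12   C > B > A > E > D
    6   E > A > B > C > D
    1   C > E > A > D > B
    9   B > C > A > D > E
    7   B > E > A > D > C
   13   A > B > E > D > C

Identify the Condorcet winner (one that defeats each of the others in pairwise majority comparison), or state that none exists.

B

Head-to-head results (48 voters total):
A vs B: B wins 28–20.
A vs C: A wins 26–22.
A vs D: A wins 48–0.
A vs E: A wins 34–14.
B vs C: B wins 35–13.
B vs D: B wins 47–1.
B vs E: B wins 41–7.
C vs D: C wins 28–20.
C vs E: E wins 26–22.
D vs E: E wins 39–9.
B beats each rival — A (28–20), C (35–13), D (47–1), E (41–7) — so B is the Condorcet winner.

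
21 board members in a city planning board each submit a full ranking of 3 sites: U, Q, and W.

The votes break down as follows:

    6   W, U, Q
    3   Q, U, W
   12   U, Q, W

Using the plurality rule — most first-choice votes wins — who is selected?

First-place vote totals:
  U: 12
  Q: 3
  W: 6
U has the most first-place votes.

U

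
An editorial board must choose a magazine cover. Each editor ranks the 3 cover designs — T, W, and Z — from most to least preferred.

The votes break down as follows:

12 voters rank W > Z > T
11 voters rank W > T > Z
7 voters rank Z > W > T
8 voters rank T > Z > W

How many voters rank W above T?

Ballots ranking W above T: 12+11+7 = 30.
Ballots ranking T above W: 8.
So 30 of 38 voters prefer W to T.

30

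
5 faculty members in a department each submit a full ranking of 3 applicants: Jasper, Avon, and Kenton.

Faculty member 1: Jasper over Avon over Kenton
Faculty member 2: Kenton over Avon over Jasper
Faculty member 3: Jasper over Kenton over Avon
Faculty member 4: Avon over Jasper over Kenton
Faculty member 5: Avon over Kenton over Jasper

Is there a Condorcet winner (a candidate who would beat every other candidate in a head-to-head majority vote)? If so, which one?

Head-to-head results (5 voters total):
Jasper vs Avon: Avon wins 3–2.
Jasper vs Kenton: Jasper wins 3–2.
Avon vs Kenton: Avon wins 3–2.
Avon beats each rival — Jasper (3–2), Kenton (3–2) — so Avon is the Condorcet winner.

Avon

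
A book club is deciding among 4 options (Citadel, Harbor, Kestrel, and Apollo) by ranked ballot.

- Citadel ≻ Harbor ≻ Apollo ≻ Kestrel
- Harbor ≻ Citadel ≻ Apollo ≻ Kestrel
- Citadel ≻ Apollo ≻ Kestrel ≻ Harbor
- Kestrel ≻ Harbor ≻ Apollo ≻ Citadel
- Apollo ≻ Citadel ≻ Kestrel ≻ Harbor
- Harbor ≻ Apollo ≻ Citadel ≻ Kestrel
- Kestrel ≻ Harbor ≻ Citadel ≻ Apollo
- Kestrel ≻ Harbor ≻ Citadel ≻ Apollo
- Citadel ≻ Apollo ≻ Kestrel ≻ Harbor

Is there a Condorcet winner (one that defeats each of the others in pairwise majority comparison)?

No

Head-to-head results (9 voters total):
Citadel vs Harbor: Harbor wins 5–4.
Citadel vs Kestrel: Citadel wins 6–3.
Citadel vs Apollo: Citadel wins 6–3.
Harbor vs Kestrel: Kestrel wins 6–3.
Harbor vs Apollo: Harbor wins 6–3.
Kestrel vs Apollo: Apollo wins 6–3.
No candidate beats all others: Citadel beats Kestrel beats Harbor beats Citadel, a majority cycle.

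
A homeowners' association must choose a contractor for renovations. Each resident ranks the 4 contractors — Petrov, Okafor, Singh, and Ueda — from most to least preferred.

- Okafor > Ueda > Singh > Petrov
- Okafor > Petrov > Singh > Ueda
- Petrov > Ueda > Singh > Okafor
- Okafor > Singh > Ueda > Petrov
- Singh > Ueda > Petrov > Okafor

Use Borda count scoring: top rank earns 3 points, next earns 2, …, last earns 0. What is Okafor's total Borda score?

Borda scores:
  Petrov: 0 + 2 + 3 + 0 + 1 = 6
  Okafor: 3 + 3 + 0 + 3 + 0 = 9
  Singh: 1 + 1 + 1 + 2 + 3 = 8
  Ueda: 2 + 0 + 2 + 1 + 2 = 7

9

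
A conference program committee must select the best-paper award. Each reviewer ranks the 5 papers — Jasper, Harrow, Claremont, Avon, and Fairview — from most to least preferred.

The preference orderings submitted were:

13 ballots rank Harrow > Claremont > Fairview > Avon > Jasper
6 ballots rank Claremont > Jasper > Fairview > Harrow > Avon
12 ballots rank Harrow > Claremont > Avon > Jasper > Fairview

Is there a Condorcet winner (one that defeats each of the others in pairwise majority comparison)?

Yes

Head-to-head results (31 voters total):
Jasper vs Harrow: Harrow wins 25–6.
Jasper vs Claremont: Claremont wins 31–0.
Jasper vs Avon: Avon wins 25–6.
Jasper vs Fairview: Jasper wins 18–13.
Harrow vs Claremont: Harrow wins 25–6.
Harrow vs Avon: Harrow wins 31–0.
Harrow vs Fairview: Harrow wins 25–6.
Claremont vs Avon: Claremont wins 31–0.
Claremont vs Fairview: Claremont wins 31–0.
Avon vs Fairview: Fairview wins 19–12.
Harrow beats each rival — Jasper (25–6), Claremont (25–6), Avon (31–0), Fairview (25–6) — so Harrow is the Condorcet winner.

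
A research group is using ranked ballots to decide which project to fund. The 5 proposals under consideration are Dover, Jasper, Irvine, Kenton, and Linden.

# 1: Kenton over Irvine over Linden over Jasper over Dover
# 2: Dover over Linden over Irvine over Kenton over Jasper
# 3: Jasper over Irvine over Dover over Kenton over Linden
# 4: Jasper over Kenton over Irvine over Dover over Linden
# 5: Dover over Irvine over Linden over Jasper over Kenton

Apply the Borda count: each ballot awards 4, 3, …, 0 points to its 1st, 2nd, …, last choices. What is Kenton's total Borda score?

Borda scores:
  Dover: 0 + 4 + 2 + 1 + 4 = 11
  Jasper: 1 + 0 + 4 + 4 + 1 = 10
  Irvine: 3 + 2 + 3 + 2 + 3 = 13
  Kenton: 4 + 1 + 1 + 3 + 0 = 9
  Linden: 2 + 3 + 0 + 0 + 2 = 7

9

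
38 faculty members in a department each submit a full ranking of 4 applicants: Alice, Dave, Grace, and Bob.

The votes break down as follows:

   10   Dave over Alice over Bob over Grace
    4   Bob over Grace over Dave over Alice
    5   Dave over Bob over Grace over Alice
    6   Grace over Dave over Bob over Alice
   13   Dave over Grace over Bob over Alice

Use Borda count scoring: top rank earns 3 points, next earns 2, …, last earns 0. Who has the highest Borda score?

Borda scores:
  Alice: 10·2 + 4·0 + 5·0 + 6·0 + 13·0 = 20
  Dave: 10·3 + 4·1 + 5·3 + 6·2 + 13·3 = 100
  Grace: 10·0 + 4·2 + 5·1 + 6·3 + 13·2 = 57
  Bob: 10·1 + 4·3 + 5·2 + 6·1 + 13·1 = 51
Dave has the highest total.

Dave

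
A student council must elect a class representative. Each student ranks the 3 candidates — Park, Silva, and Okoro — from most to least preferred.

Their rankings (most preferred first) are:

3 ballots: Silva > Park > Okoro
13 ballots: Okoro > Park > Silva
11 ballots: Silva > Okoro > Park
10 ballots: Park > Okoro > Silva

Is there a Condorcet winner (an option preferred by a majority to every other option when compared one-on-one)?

Yes

Head-to-head results (37 voters total):
Park vs Silva: Park wins 23–14.
Park vs Okoro: Okoro wins 24–13.
Silva vs Okoro: Okoro wins 23–14.
Okoro beats each rival — Park (24–13), Silva (23–14) — so Okoro is the Condorcet winner.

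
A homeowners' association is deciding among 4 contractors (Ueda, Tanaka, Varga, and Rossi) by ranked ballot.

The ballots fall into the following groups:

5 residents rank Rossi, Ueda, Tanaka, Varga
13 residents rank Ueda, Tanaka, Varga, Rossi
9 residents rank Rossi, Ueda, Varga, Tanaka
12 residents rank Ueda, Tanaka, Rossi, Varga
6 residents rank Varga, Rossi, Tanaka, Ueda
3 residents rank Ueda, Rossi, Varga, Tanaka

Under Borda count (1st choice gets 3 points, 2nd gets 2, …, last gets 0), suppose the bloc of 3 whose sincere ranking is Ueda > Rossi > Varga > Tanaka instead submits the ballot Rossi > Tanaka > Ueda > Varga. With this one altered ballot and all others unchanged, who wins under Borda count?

Ueda

Borda totals with the altered ballot: Ueda 106, Tanaka 67, Varga 40, Rossi 75.
The winner is unchanged: still Ueda.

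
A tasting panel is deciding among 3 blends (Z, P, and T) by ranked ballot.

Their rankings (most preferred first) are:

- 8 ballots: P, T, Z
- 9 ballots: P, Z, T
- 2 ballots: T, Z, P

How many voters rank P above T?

17

Ballots ranking P above T: 8+9 = 17.
Ballots ranking T above P: 2.
So 17 of 19 voters prefer P to T.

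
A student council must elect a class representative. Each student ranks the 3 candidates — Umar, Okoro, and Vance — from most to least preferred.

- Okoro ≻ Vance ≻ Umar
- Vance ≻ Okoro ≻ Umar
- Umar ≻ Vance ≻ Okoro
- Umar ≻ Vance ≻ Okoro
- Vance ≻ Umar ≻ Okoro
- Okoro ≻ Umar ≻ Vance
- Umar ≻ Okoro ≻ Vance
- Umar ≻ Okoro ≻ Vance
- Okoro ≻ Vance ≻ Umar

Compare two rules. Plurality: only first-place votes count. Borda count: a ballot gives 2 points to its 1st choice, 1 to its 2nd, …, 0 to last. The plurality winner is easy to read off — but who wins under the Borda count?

Umar

Plurality first-place counts: Umar 4, Okoro 3, Vance 2 → Umar.
Borda totals: Umar 10, Okoro 9, Vance 8 → Umar.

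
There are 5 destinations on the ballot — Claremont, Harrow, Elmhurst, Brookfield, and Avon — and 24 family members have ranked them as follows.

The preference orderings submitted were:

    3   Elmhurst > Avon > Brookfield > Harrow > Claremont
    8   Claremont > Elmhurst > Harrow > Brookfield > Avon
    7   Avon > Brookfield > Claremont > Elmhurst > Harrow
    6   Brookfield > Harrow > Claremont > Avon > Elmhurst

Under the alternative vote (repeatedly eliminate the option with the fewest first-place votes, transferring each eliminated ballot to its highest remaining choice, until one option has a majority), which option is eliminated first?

Round 1: Claremont 8, Avon 7, Brookfield 6, Elmhurst 3, Harrow 0. Harrow has the fewest and is eliminated.
Round 2: Claremont 8, Avon 7, Brookfield 6, Elmhurst 3. Elmhurst has the fewest and is eliminated.
Round 3: Avon 10, Claremont 8, Brookfield 6. Brookfield has the fewest and is eliminated.
Round 4: Claremont 14, Avon 10. Claremont has a majority.

Harrow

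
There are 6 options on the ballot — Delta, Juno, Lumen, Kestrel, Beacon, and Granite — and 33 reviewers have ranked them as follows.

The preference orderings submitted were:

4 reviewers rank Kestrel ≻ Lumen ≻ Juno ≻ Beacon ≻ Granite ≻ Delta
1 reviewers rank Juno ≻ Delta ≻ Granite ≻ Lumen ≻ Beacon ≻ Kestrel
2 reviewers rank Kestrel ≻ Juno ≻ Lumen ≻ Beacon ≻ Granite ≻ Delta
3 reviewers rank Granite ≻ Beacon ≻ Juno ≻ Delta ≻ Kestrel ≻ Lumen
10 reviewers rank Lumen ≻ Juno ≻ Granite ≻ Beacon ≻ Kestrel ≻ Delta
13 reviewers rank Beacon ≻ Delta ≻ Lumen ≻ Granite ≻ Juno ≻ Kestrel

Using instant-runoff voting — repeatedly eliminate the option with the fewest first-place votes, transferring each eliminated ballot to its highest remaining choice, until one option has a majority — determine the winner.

Lumen

Round 1: Beacon 13, Lumen 10, Kestrel 6, Granite 3, Juno 1, Delta 0. Delta has the fewest and is eliminated.
Round 2: Beacon 13, Lumen 10, Kestrel 6, Granite 3, Juno 1. Juno has the fewest and is eliminated.
Round 3: Beacon 13, Lumen 10, Kestrel 6, Granite 4. Granite has the fewest and is eliminated.
Round 4: Beacon 16, Lumen 11, Kestrel 6. Kestrel has the fewest and is eliminated.
Round 5: Lumen 17, Beacon 16. Lumen has a majority.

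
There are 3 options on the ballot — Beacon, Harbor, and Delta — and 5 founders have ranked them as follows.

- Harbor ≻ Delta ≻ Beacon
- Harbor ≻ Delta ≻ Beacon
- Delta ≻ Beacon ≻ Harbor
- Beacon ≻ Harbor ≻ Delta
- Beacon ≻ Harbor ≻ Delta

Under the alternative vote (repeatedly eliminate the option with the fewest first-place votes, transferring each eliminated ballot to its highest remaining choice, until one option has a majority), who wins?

Beacon

Round 1: Beacon 2, Harbor 2, Delta 1. Delta has the fewest and is eliminated.
Round 2: Beacon 3, Harbor 2. Beacon has a majority.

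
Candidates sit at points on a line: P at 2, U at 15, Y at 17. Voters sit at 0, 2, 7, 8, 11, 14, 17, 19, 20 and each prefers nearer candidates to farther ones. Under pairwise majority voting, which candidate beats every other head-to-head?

U

With single-peaked preferences on a line, the Condorcet winner is the candidate closest to the median voter.
The median voter (position 11) is closest to U at 15.
Check: U vs P — voters closer to U: 5 of 9.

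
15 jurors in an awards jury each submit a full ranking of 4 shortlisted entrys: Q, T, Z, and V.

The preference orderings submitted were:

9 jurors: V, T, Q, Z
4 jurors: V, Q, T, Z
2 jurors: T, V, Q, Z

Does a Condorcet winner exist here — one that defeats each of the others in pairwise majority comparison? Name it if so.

V

Head-to-head results (15 voters total):
Q vs T: T wins 11–4.
Q vs Z: Q wins 15–0.
Q vs V: V wins 15–0.
T vs Z: T wins 15–0.
T vs V: V wins 13–2.
Z vs V: V wins 15–0.
V beats each rival — Q (15–0), T (13–2), Z (15–0) — so V is the Condorcet winner.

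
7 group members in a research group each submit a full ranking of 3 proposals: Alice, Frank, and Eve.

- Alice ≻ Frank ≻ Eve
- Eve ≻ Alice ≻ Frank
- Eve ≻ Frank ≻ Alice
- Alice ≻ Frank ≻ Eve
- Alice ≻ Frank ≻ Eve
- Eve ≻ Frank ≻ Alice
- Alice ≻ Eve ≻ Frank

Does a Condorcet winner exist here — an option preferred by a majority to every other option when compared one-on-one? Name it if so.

Alice

Head-to-head results (7 voters total):
Alice vs Frank: Alice wins 5–2.
Alice vs Eve: Alice wins 4–3.
Frank vs Eve: Eve wins 4–3.
Alice beats each rival — Frank (5–2), Eve (4–3) — so Alice is the Condorcet winner.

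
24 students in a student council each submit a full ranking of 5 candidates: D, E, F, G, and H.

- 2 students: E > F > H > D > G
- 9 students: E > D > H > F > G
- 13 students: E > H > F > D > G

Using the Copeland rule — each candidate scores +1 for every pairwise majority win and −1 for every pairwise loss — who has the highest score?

Pairwise results:
  D vs E: E wins 24–0.
  D vs F: F wins 15–9.
  D vs G: D wins 24–0.
  D vs H: H wins 15–9.
  E vs F: E wins 24–0.
  E vs G: E wins 24–0.
  E vs H: E wins 24–0.
  F vs G: F wins 24–0.
  F vs H: H wins 22–2.
  G vs H: H wins 24–0.
Copeland scores (wins − losses):
  D: 1 − 3 = -2
  E: 4 − 0 = 4
  F: 2 − 2 = 0
  G: 0 − 4 = -4
  H: 3 − 1 = 2
E has the best Copeland score.

E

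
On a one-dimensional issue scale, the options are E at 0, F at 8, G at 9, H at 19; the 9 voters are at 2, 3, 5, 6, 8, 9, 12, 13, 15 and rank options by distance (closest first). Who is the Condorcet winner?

With single-peaked preferences on a line, the Condorcet winner is the candidate closest to the median voter.
The median voter (position 8) is closest to F at 8.
Check: F vs E — voters closer to F: 7 of 9.

F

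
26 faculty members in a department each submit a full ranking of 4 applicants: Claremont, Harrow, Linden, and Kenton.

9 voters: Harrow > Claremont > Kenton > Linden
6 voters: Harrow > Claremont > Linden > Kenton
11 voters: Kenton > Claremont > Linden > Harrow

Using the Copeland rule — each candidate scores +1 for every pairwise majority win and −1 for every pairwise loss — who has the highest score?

Pairwise results:
  Claremont vs Harrow: Harrow wins 15–11.
  Claremont vs Linden: Claremont wins 26–0.
  Claremont vs Kenton: Claremont wins 15–11.
  Harrow vs Linden: Harrow wins 15–11.
  Harrow vs Kenton: Harrow wins 15–11.
  Linden vs Kenton: Kenton wins 20–6.
Copeland scores (wins − losses):
  Claremont: 2 − 1 = 1
  Harrow: 3 − 0 = 3
  Linden: 0 − 3 = -3
  Kenton: 1 − 2 = -1
Harrow has the best Copeland score.

Harrow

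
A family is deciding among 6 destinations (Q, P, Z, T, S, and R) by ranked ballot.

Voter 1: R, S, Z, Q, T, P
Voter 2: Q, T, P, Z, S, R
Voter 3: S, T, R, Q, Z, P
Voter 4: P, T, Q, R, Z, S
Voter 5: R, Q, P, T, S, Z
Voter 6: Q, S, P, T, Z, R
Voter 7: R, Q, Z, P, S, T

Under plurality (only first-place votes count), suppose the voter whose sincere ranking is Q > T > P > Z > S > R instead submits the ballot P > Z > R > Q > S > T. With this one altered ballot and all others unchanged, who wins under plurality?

First-place totals with the altered ballot: Q 1, P 2, Z 0, T 0, S 1, R 3.
The winner is unchanged: still R.

R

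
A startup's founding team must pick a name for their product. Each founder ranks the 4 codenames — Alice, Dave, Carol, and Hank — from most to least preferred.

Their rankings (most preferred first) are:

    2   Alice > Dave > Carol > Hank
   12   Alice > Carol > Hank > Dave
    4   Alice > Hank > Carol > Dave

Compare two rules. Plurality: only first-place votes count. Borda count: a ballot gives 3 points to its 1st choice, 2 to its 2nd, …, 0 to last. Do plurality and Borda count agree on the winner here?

Yes

Plurality first-place counts: Alice 18, Dave 0, Carol 0, Hank 0 → Alice.
Borda totals: Alice 54, Dave 4, Carol 30, Hank 20 → Alice.
The two rules agree on Alice.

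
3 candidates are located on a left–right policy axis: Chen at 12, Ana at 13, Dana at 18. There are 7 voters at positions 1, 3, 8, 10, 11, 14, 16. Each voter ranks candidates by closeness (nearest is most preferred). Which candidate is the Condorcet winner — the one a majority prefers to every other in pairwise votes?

Chen

With single-peaked preferences on a line, the Condorcet winner is the candidate closest to the median voter.
The median voter (position 10) is closest to Chen at 12.
Check: Chen vs Dana — voters closer to Chen: 6 of 7.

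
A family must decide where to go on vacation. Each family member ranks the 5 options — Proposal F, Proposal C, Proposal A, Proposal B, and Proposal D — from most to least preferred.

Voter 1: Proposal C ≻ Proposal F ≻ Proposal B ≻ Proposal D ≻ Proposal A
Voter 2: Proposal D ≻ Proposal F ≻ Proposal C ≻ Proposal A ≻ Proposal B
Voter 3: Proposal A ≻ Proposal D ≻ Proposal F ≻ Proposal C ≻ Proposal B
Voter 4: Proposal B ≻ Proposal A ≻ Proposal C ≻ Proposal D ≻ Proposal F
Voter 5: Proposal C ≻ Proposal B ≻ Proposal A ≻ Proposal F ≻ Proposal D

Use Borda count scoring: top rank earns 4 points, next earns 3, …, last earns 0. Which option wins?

Borda scores:
  Proposal F: 3 + 3 + 2 + 0 + 1 = 9
  Proposal C: 4 + 2 + 1 + 2 + 4 = 13
  Proposal A: 0 + 1 + 4 + 3 + 2 = 10
  Proposal B: 2 + 0 + 0 + 4 + 3 = 9
  Proposal D: 1 + 4 + 3 + 1 + 0 = 9
Proposal C has the highest total.

Proposal C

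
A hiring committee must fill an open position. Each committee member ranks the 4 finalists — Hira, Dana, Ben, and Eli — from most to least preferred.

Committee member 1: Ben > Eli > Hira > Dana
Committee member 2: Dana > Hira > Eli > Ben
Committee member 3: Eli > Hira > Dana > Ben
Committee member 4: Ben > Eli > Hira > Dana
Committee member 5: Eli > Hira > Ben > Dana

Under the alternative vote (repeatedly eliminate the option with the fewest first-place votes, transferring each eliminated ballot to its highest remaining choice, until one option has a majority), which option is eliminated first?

Hira

Round 1: Ben 2, Eli 2, Dana 1, Hira 0. Hira has the fewest and is eliminated.
Round 2: Ben 2, Eli 2, Dana 1. Dana has the fewest and is eliminated.
Round 3: Eli 3, Ben 2. Eli has a majority.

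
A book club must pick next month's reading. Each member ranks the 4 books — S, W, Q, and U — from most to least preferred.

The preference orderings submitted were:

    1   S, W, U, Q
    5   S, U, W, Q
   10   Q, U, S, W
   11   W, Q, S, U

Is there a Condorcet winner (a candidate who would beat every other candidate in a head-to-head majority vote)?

No

Head-to-head results (27 voters total):
S vs W: S wins 16–11.
S vs Q: Q wins 21–6.
S vs U: S wins 17–10.
W vs Q: W wins 17–10.
W vs U: U wins 15–12.
Q vs U: Q wins 21–6.
No candidate beats all others: S beats W beats Q beats S, a majority cycle.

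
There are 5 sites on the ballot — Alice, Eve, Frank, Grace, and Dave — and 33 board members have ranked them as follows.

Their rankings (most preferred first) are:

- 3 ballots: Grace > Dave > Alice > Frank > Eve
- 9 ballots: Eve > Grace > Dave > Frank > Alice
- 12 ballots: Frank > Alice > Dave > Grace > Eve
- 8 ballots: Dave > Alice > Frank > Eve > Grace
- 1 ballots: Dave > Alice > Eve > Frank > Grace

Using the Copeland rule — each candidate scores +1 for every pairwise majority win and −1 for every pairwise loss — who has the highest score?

Pairwise results:
  Alice vs Eve: Alice wins 24–9.
  Alice vs Frank: Frank wins 21–12.
  Alice vs Grace: Alice wins 21–12.
  Alice vs Dave: Dave wins 21–12.
  Eve vs Frank: Frank wins 23–10.
  Eve vs Grace: Eve wins 18–15.
  Eve vs Dave: Dave wins 24–9.
  Frank vs Grace: Frank wins 21–12.
  Frank vs Dave: Dave wins 21–12.
  Grace vs Dave: Dave wins 21–12.
Copeland scores (wins − losses):
  Alice: 2 − 2 = 0
  Eve: 1 − 3 = -2
  Frank: 3 − 1 = 2
  Grace: 0 − 4 = -4
  Dave: 4 − 0 = 4
Dave has the best Copeland score.

Dave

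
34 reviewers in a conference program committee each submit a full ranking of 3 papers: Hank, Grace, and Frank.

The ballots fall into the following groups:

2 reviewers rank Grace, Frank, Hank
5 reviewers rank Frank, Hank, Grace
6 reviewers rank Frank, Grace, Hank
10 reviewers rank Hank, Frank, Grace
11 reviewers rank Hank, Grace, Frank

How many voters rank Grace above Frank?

13

Ballots ranking Grace above Frank: 2+11 = 13.
Ballots ranking Frank above Grace: 5+6+10 = 21.
So 13 of 34 voters prefer Grace to Frank.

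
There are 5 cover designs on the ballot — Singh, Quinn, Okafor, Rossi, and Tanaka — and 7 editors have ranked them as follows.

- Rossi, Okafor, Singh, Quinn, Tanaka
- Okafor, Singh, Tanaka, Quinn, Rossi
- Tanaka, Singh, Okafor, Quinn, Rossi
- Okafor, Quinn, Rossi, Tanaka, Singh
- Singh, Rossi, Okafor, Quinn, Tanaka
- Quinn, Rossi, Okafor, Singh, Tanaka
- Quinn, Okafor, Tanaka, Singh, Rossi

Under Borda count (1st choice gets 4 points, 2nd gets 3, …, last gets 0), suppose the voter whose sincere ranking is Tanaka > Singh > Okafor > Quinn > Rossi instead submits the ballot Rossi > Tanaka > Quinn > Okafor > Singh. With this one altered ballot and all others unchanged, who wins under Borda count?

Borda totals with the altered ballot: Singh 11, Quinn 16, Okafor 19, Rossi 16, Tanaka 8.
The winner is unchanged: still Okafor.

Okafor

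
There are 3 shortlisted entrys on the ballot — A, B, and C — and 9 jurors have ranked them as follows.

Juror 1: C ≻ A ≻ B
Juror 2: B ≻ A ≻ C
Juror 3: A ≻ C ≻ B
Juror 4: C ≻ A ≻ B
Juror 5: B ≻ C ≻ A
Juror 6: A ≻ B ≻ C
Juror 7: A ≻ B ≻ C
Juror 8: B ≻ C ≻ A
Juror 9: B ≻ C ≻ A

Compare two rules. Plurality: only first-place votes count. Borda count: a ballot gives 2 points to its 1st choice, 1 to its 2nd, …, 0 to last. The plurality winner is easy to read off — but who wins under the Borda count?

Plurality first-place counts: A 3, B 4, C 2 → B.
Borda totals: A 9, B 10, C 8 → B.

B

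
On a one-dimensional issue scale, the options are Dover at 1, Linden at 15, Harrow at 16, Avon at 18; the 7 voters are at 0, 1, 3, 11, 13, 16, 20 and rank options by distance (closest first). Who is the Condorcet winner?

With single-peaked preferences on a line, the Condorcet winner is the candidate closest to the median voter.
The median voter (position 11) is closest to Linden at 15.
Check: Linden vs Harrow — voters closer to Linden: 5 of 7.

Linden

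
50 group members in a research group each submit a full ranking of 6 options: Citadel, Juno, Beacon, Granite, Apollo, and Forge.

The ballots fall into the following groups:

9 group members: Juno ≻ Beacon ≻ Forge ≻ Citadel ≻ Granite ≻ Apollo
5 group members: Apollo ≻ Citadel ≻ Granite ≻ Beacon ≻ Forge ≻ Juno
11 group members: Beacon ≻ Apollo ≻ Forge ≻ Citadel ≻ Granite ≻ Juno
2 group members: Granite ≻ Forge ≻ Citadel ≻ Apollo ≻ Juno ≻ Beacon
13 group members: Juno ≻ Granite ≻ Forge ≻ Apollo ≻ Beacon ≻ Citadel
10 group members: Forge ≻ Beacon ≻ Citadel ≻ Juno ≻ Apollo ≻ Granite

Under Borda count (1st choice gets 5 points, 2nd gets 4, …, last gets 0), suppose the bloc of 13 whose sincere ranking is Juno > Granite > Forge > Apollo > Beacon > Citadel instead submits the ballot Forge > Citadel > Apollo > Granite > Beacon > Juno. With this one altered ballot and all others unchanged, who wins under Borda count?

Borda totals with the altered ballot: Citadel 148, Juno 67, Beacon 154, Granite 71, Apollo 122, Forge 188.
The winner is unchanged: still Forge.

Forge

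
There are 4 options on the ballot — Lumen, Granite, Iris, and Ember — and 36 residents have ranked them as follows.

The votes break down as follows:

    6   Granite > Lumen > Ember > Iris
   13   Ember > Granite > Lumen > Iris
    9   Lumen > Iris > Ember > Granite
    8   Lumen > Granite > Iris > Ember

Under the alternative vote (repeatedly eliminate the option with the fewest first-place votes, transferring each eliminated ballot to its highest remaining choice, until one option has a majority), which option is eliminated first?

Iris

Round 1: Lumen 17, Ember 13, Granite 6, Iris 0. Iris has the fewest and is eliminated.
Round 2: Lumen 17, Ember 13, Granite 6. Granite has the fewest and is eliminated.
Round 3: Lumen 23, Ember 13. Lumen has a majority.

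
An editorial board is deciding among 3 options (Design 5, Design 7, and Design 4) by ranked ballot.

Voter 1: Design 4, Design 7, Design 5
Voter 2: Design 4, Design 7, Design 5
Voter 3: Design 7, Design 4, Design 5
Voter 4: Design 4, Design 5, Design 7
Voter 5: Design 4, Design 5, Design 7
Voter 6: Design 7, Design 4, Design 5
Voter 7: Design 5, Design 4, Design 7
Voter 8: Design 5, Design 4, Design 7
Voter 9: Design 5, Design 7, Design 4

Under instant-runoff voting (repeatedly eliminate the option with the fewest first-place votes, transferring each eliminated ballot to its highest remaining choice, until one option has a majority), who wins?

Round 1: Design 4 4, Design 5 3, Design 7 2. Design 7 has the fewest and is eliminated.
Round 2: Design 4 6, Design 5 3. Design 4 has a majority.

Design 4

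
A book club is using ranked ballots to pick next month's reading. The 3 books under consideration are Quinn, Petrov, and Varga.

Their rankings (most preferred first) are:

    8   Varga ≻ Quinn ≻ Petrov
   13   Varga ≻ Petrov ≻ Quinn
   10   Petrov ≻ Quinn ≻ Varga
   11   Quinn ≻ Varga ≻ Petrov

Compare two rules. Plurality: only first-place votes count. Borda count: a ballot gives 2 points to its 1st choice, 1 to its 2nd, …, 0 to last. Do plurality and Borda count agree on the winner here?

Plurality first-place counts: Quinn 11, Petrov 10, Varga 21 → Varga.
Borda totals: Quinn 40, Petrov 33, Varga 53 → Varga.
The two rules agree on Varga.

Yes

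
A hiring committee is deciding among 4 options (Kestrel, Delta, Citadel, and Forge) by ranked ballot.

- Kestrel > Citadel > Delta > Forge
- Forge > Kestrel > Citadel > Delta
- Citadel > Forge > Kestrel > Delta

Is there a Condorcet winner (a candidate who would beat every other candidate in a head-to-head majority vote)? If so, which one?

None — there is no Condorcet winner

Head-to-head results (3 voters total):
Kestrel vs Delta: Kestrel wins 3–0.
Kestrel vs Citadel: Kestrel wins 2–1.
Kestrel vs Forge: Forge wins 2–1.
Delta vs Citadel: Citadel wins 3–0.
Delta vs Forge: Forge wins 2–1.
Citadel vs Forge: Citadel wins 2–1.
No candidate beats all others: Kestrel beats Citadel beats Forge beats Kestrel, a majority cycle.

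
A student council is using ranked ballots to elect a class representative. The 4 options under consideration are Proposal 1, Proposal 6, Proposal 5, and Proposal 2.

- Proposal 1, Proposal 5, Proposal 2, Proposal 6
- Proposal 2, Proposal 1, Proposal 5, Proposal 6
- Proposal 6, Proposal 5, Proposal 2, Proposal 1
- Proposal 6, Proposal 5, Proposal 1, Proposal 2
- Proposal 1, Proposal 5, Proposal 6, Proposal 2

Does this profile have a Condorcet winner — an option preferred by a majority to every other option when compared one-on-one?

Head-to-head results (5 voters total):
Proposal 1 vs Proposal 6: Proposal 1 wins 3–2.
Proposal 1 vs Proposal 5: Proposal 1 wins 3–2.
Proposal 1 vs Proposal 2: Proposal 1 wins 3–2.
Proposal 6 vs Proposal 5: Proposal 5 wins 3–2.
Proposal 6 vs Proposal 2: Proposal 6 wins 3–2.
Proposal 5 vs Proposal 2: Proposal 5 wins 4–1.
Proposal 1 beats each rival — Proposal 6 (3–2), Proposal 5 (3–2), Proposal 2 (3–2) — so Proposal 1 is the Condorcet winner.

Yes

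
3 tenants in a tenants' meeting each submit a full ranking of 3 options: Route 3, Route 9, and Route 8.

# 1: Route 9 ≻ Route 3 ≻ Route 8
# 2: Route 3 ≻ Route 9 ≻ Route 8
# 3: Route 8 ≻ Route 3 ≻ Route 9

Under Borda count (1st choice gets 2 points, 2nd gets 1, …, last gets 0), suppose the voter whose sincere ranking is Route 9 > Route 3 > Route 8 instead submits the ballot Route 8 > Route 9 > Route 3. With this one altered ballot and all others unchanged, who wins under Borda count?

Route 8

Borda totals with the altered ballot: Route 3 3, Route 9 2, Route 8 4.
The switch changes the winner from Route 3 to Route 8.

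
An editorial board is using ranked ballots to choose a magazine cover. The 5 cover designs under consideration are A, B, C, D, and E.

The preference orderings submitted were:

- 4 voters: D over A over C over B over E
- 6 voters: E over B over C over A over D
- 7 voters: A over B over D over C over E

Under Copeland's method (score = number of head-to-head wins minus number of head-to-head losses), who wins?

Pairwise results:
  A vs B: A wins 11–6.
  A vs C: A wins 11–6.
  A vs D: A wins 13–4.
  A vs E: A wins 11–6.
  B vs C: B wins 13–4.
  B vs D: B wins 13–4.
  B vs E: B wins 11–6.
  C vs D: D wins 11–6.
  C vs E: C wins 11–6.
  D vs E: D wins 11–6.
Copeland scores (wins − losses):
  A: 4 − 0 = 4
  B: 3 − 1 = 2
  C: 1 − 3 = -2
  D: 2 − 2 = 0
  E: 0 − 4 = -4
A has the best Copeland score.

A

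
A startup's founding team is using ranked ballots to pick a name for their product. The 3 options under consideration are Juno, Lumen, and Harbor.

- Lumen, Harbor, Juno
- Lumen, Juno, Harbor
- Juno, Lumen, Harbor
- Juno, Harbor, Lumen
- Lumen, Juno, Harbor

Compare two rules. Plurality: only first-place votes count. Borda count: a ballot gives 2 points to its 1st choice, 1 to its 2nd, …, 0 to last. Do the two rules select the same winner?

Plurality first-place counts: Juno 2, Lumen 3, Harbor 0 → Lumen.
Borda totals: Juno 6, Lumen 7, Harbor 2 → Lumen.
The two rules agree on Lumen.

Yes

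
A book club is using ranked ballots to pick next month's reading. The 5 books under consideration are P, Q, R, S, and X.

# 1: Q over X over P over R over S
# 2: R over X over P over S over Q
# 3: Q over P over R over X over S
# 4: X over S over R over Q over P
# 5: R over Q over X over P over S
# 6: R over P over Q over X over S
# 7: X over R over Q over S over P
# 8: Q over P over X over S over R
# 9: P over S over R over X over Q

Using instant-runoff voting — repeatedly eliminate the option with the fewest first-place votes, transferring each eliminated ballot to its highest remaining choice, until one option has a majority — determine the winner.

R

Round 1: Q 3, R 3, X 2, P 1, S 0. S has the fewest and is eliminated.
Round 2: Q 3, R 3, X 2, P 1. P has the fewest and is eliminated.
Round 3: R 4, Q 3, X 2. X has the fewest and is eliminated.
Round 4: R 6, Q 3. R has a majority.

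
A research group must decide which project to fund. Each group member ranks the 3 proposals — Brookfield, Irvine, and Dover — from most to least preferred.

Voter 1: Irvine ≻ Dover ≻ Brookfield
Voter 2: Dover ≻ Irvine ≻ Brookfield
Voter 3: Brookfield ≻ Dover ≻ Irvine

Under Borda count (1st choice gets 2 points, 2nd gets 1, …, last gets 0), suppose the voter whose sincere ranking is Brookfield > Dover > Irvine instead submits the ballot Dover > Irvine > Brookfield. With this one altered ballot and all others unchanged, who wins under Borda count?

Borda totals with the altered ballot: Brookfield 0, Irvine 4, Dover 5.
The winner is unchanged: still Dover.

Dover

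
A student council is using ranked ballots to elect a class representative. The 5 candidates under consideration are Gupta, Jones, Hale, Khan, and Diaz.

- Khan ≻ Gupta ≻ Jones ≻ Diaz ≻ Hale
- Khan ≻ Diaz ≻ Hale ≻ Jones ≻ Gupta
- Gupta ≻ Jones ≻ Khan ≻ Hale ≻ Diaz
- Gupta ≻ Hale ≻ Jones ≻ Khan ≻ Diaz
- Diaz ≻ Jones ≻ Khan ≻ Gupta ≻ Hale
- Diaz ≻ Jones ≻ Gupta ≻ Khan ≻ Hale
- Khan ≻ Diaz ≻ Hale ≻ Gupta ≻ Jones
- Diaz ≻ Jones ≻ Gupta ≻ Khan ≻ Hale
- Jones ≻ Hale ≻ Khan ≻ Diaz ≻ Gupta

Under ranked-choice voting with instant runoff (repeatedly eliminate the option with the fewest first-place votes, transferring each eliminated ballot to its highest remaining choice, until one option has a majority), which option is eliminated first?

Round 1: Khan 3, Diaz 3, Gupta 2, Jones 1, Hale 0. Hale has the fewest and is eliminated.
Round 2: Khan 3, Diaz 3, Gupta 2, Jones 1. Jones has the fewest and is eliminated.
Round 3: Khan 4, Diaz 3, Gupta 2. Gupta has the fewest and is eliminated.
Round 4: Khan 6, Diaz 3. Khan has a majority.

Hale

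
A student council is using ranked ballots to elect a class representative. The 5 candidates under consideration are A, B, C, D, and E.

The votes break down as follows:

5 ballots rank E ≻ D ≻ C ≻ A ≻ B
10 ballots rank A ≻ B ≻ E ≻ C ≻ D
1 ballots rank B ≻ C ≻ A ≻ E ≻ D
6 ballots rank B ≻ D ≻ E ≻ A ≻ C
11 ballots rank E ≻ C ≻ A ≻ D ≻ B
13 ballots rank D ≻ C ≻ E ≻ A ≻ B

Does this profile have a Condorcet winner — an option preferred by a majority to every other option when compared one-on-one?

Yes

Head-to-head results (46 voters total):
A vs B: A wins 39–7.
A vs C: C wins 30–16.
A vs D: D wins 24–22.
A vs E: E wins 35–11.
B vs C: C wins 29–17.
B vs D: D wins 29–17.
B vs E: E wins 29–17.
C vs D: D wins 24–22.
C vs E: E wins 32–14.
D vs E: E wins 27–19.
E beats each rival — A (35–11), B (29–17), C (32–14), D (27–19) — so E is the Condorcet winner.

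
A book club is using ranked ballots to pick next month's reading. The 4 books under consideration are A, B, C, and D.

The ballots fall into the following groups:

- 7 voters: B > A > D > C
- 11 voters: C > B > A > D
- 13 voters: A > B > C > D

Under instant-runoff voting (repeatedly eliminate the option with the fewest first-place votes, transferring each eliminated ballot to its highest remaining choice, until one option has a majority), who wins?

A

Round 1: A 13, C 11, B 7, D 0. D has the fewest and is eliminated.
Round 2: A 13, C 11, B 7. B has the fewest and is eliminated.
Round 3: A 20, C 11. A has a majority.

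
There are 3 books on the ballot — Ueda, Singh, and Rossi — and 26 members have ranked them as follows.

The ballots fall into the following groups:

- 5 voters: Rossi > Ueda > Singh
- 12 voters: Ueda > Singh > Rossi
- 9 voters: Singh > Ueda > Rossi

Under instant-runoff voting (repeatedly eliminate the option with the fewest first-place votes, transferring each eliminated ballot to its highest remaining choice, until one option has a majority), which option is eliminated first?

Round 1: Ueda 12, Singh 9, Rossi 5. Rossi has the fewest and is eliminated.
Round 2: Ueda 17, Singh 9. Ueda has a majority.

Rossi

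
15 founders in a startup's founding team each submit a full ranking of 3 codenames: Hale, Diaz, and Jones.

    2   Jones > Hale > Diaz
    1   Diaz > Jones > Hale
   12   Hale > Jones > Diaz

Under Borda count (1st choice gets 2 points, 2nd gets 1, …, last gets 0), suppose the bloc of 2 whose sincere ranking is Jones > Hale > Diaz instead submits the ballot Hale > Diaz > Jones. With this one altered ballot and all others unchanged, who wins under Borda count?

Hale

Borda totals with the altered ballot: Hale 28, Diaz 4, Jones 13.
The winner is unchanged: still Hale.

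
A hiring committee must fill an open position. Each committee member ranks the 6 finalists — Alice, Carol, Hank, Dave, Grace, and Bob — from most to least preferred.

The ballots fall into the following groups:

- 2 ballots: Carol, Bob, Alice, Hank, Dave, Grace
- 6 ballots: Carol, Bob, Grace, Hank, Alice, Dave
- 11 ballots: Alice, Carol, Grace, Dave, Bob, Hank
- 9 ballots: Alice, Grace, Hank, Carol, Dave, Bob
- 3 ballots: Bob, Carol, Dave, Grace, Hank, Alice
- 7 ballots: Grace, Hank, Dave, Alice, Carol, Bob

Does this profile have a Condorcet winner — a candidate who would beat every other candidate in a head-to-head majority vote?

Head-to-head results (38 voters total):
Alice vs Carol: Alice wins 27–11.
Alice vs Hank: Alice wins 22–16.
Alice vs Dave: Alice wins 28–10.
Alice vs Grace: Alice wins 22–16.
Alice vs Bob: Alice wins 27–11.
Carol vs Hank: Carol wins 22–16.
Carol vs Dave: Carol wins 31–7.
Carol vs Grace: Carol wins 22–16.
Carol vs Bob: Carol wins 35–3.
Hank vs Dave: Hank wins 24–14.
Hank vs Grace: Grace wins 36–2.
Hank vs Bob: Bob wins 22–16.
Dave vs Grace: Grace wins 33–5.
Dave vs Bob: Dave wins 27–11.
Grace vs Bob: Grace wins 27–11.
Alice beats each rival — Carol (27–11), Hank (22–16), Dave (28–10), Grace (22–16), Bob (27–11) — so Alice is the Condorcet winner.

Yes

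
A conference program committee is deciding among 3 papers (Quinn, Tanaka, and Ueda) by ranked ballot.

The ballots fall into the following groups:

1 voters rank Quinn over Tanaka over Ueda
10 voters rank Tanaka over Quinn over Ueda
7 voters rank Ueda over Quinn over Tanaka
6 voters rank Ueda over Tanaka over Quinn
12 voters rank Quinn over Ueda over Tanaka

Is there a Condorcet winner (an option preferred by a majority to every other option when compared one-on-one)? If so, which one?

Quinn

Head-to-head results (36 voters total):
Quinn vs Tanaka: Quinn wins 20–16.
Quinn vs Ueda: Quinn wins 23–13.
Tanaka vs Ueda: Ueda wins 25–11.
Quinn beats each rival — Tanaka (20–16), Ueda (23–13) — so Quinn is the Condorcet winner.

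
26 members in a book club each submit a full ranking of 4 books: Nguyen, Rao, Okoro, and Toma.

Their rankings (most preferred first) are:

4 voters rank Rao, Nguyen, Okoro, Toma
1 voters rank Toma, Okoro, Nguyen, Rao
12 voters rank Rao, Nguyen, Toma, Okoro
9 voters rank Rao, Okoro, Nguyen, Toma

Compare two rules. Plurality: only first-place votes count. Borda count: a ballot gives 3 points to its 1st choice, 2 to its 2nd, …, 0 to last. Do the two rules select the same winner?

Plurality first-place counts: Nguyen 0, Rao 25, Okoro 0, Toma 1 → Rao.
Borda totals: Nguyen 42, Rao 75, Okoro 24, Toma 15 → Rao.
The two rules agree on Rao.

Yes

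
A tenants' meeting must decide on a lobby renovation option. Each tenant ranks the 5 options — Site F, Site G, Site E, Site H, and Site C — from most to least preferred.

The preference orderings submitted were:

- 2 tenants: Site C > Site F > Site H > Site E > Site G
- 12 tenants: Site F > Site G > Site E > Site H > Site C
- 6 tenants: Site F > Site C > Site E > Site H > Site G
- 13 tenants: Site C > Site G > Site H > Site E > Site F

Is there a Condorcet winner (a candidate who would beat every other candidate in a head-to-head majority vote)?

Yes

Head-to-head results (33 voters total):
Site F vs Site G: Site F wins 20–13.
Site F vs Site E: Site F wins 20–13.
Site F vs Site H: Site F wins 20–13.
Site F vs Site C: Site F wins 18–15.
Site G vs Site E: Site G wins 25–8.
Site G vs Site H: Site G wins 25–8.
Site G vs Site C: Site C wins 21–12.
Site E vs Site H: Site E wins 18–15.
Site E vs Site C: Site C wins 21–12.
Site H vs Site C: Site C wins 21–12.
Site F beats each rival — Site G (20–13), Site E (20–13), Site H (20–13), Site C (18–15) — so Site F is the Condorcet winner.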